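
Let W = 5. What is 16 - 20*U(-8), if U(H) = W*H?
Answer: 816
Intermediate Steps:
U(H) = 5*H
16 - 20*U(-8) = 16 - 100*(-8) = 16 - 20*(-40) = 16 + 800 = 816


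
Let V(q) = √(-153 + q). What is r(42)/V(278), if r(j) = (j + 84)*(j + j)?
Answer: 10584*√5/25 ≈ 946.66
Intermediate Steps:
r(j) = 2*j*(84 + j) (r(j) = (84 + j)*(2*j) = 2*j*(84 + j))
r(42)/V(278) = (2*42*(84 + 42))/(√(-153 + 278)) = (2*42*126)/(√125) = 10584/((5*√5)) = 10584*(√5/25) = 10584*√5/25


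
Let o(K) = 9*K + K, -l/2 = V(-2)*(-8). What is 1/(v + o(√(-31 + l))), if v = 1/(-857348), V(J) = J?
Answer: -857348/4630787236555201 - 22051367793120*I*√7/4630787236555201 ≈ -1.8514e-10 - 0.012599*I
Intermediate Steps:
l = -32 (l = -(-4)*(-8) = -2*16 = -32)
v = -1/857348 ≈ -1.1664e-6
o(K) = 10*K
1/(v + o(√(-31 + l))) = 1/(-1/857348 + 10*√(-31 - 32)) = 1/(-1/857348 + 10*√(-63)) = 1/(-1/857348 + 10*(3*I*√7)) = 1/(-1/857348 + 30*I*√7)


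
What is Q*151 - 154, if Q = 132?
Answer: 19778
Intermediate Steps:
Q*151 - 154 = 132*151 - 154 = 19932 - 154 = 19778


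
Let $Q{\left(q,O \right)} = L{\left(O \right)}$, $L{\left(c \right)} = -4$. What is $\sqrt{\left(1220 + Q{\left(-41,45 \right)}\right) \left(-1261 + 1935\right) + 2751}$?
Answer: $\sqrt{822335} \approx 906.83$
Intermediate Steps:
$Q{\left(q,O \right)} = -4$
$\sqrt{\left(1220 + Q{\left(-41,45 \right)}\right) \left(-1261 + 1935\right) + 2751} = \sqrt{\left(1220 - 4\right) \left(-1261 + 1935\right) + 2751} = \sqrt{1216 \cdot 674 + 2751} = \sqrt{819584 + 2751} = \sqrt{822335}$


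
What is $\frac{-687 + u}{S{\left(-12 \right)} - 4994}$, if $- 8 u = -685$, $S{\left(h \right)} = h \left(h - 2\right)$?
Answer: $\frac{4811}{38608} \approx 0.12461$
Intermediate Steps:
$S{\left(h \right)} = h \left(-2 + h\right)$
$u = \frac{685}{8}$ ($u = \left(- \frac{1}{8}\right) \left(-685\right) = \frac{685}{8} \approx 85.625$)
$\frac{-687 + u}{S{\left(-12 \right)} - 4994} = \frac{-687 + \frac{685}{8}}{- 12 \left(-2 - 12\right) - 4994} = - \frac{4811}{8 \left(\left(-12\right) \left(-14\right) - 4994\right)} = - \frac{4811}{8 \left(168 - 4994\right)} = - \frac{4811}{8 \left(-4826\right)} = \left(- \frac{4811}{8}\right) \left(- \frac{1}{4826}\right) = \frac{4811}{38608}$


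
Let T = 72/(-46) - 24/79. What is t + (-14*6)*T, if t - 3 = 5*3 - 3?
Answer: 312519/1817 ≈ 172.00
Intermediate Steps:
T = -3396/1817 (T = 72*(-1/46) - 24*1/79 = -36/23 - 24/79 = -3396/1817 ≈ -1.8690)
t = 15 (t = 3 + (5*3 - 3) = 3 + (15 - 3) = 3 + 12 = 15)
t + (-14*6)*T = 15 - 14*6*(-3396/1817) = 15 - 84*(-3396/1817) = 15 + 285264/1817 = 312519/1817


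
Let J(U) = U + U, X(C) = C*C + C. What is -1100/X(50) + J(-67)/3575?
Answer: -85484/182325 ≈ -0.46885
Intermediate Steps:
X(C) = C + C**2 (X(C) = C**2 + C = C + C**2)
J(U) = 2*U
-1100/X(50) + J(-67)/3575 = -1100*1/(50*(1 + 50)) + (2*(-67))/3575 = -1100/(50*51) - 134*1/3575 = -1100/2550 - 134/3575 = -1100*1/2550 - 134/3575 = -22/51 - 134/3575 = -85484/182325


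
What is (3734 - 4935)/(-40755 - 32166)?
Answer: 1201/72921 ≈ 0.016470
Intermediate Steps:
(3734 - 4935)/(-40755 - 32166) = -1201/(-72921) = -1201*(-1/72921) = 1201/72921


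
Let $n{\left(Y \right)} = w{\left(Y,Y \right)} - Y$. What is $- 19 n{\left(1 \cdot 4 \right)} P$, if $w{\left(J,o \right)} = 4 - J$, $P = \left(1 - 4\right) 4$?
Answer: $-912$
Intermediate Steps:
$P = -12$ ($P = \left(-3\right) 4 = -12$)
$n{\left(Y \right)} = 4 - 2 Y$ ($n{\left(Y \right)} = \left(4 - Y\right) - Y = 4 - 2 Y$)
$- 19 n{\left(1 \cdot 4 \right)} P = - 19 \left(4 - 2 \cdot 1 \cdot 4\right) \left(-12\right) = - 19 \left(4 - 8\right) \left(-12\right) = \left(-19\right) \left(-4\right) \left(-12\right) = 76 \left(-12\right) = -912$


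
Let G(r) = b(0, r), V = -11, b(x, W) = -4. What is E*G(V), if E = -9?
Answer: 36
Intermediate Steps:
G(r) = -4
E*G(V) = -9*(-4) = 36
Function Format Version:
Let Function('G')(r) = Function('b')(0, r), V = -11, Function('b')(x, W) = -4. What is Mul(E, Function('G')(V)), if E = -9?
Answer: 36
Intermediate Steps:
Function('G')(r) = -4
Mul(E, Function('G')(V)) = Mul(-9, -4) = 36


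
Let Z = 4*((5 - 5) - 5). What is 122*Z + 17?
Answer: -2423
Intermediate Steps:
Z = -20 (Z = 4*(0 - 5) = 4*(-5) = -20)
122*Z + 17 = 122*(-20) + 17 = -2440 + 17 = -2423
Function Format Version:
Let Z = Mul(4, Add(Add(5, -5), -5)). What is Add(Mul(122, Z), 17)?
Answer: -2423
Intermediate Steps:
Z = -20 (Z = Mul(4, Add(0, -5)) = Mul(4, -5) = -20)
Add(Mul(122, Z), 17) = Add(Mul(122, -20), 17) = Add(-2440, 17) = -2423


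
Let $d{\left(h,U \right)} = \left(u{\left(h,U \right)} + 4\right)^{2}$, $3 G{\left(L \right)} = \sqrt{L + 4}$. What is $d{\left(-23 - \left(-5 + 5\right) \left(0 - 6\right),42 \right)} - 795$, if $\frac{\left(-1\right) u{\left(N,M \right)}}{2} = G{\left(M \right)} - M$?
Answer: $\frac{62725}{9} - \frac{352 \sqrt{46}}{3} \approx 6173.6$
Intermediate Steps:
$G{\left(L \right)} = \frac{\sqrt{4 + L}}{3}$ ($G{\left(L \right)} = \frac{\sqrt{L + 4}}{3} = \frac{\sqrt{4 + L}}{3}$)
$u{\left(N,M \right)} = 2 M - \frac{2 \sqrt{4 + M}}{3}$ ($u{\left(N,M \right)} = - 2 \left(\frac{\sqrt{4 + M}}{3} - M\right) = - 2 \left(- M + \frac{\sqrt{4 + M}}{3}\right) = 2 M - \frac{2 \sqrt{4 + M}}{3}$)
$d{\left(h,U \right)} = \left(4 + 2 U - \frac{2 \sqrt{4 + U}}{3}\right)^{2}$ ($d{\left(h,U \right)} = \left(\left(2 U - \frac{2 \sqrt{4 + U}}{3}\right) + 4\right)^{2} = \left(4 + 2 U - \frac{2 \sqrt{4 + U}}{3}\right)^{2}$)
$d{\left(-23 - \left(-5 + 5\right) \left(0 - 6\right),42 \right)} - 795 = \frac{4 \left(6 - \sqrt{4 + 42} + 3 \cdot 42\right)^{2}}{9} - 795 = \frac{4 \left(6 - \sqrt{46} + 126\right)^{2}}{9} - 795 = \frac{4 \left(132 - \sqrt{46}\right)^{2}}{9} - 795 = -795 + \frac{4 \left(132 - \sqrt{46}\right)^{2}}{9}$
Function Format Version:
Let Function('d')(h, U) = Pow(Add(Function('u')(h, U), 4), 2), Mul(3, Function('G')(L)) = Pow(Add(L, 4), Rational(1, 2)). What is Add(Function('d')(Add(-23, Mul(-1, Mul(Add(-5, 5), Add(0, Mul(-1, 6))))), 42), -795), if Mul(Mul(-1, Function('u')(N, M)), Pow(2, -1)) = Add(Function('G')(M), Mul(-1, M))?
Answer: Add(Rational(62725, 9), Mul(Rational(-352, 3), Pow(46, Rational(1, 2)))) ≈ 6173.6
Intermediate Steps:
Function('G')(L) = Mul(Rational(1, 3), Pow(Add(4, L), Rational(1, 2))) (Function('G')(L) = Mul(Rational(1, 3), Pow(Add(L, 4), Rational(1, 2))) = Mul(Rational(1, 3), Pow(Add(4, L), Rational(1, 2))))
Function('u')(N, M) = Add(Mul(2, M), Mul(Rational(-2, 3), Pow(Add(4, M), Rational(1, 2)))) (Function('u')(N, M) = Mul(-2, Add(Mul(Rational(1, 3), Pow(Add(4, M), Rational(1, 2))), Mul(-1, M))) = Mul(-2, Add(Mul(-1, M), Mul(Rational(1, 3), Pow(Add(4, M), Rational(1, 2))))) = Add(Mul(2, M), Mul(Rational(-2, 3), Pow(Add(4, M), Rational(1, 2)))))
Function('d')(h, U) = Pow(Add(4, Mul(2, U), Mul(Rational(-2, 3), Pow(Add(4, U), Rational(1, 2)))), 2) (Function('d')(h, U) = Pow(Add(Add(Mul(2, U), Mul(Rational(-2, 3), Pow(Add(4, U), Rational(1, 2)))), 4), 2) = Pow(Add(4, Mul(2, U), Mul(Rational(-2, 3), Pow(Add(4, U), Rational(1, 2)))), 2))
Add(Function('d')(Add(-23, Mul(-1, Mul(Add(-5, 5), Add(0, Mul(-1, 6))))), 42), -795) = Add(Mul(Rational(4, 9), Pow(Add(6, Mul(-1, Pow(Add(4, 42), Rational(1, 2))), Mul(3, 42)), 2)), -795) = Add(Mul(Rational(4, 9), Pow(Add(6, Mul(-1, Pow(46, Rational(1, 2))), 126), 2)), -795) = Add(Mul(Rational(4, 9), Pow(Add(132, Mul(-1, Pow(46, Rational(1, 2)))), 2)), -795) = Add(-795, Mul(Rational(4, 9), Pow(Add(132, Mul(-1, Pow(46, Rational(1, 2)))), 2)))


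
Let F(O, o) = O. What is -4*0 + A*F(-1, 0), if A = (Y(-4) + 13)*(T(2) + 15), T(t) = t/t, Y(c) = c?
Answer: -144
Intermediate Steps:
T(t) = 1
A = 144 (A = (-4 + 13)*(1 + 15) = 9*16 = 144)
-4*0 + A*F(-1, 0) = -4*0 + 144*(-1) = 0 - 144 = -144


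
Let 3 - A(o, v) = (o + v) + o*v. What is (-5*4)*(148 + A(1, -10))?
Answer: -3400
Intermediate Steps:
A(o, v) = 3 - o - v - o*v (A(o, v) = 3 - ((o + v) + o*v) = 3 - (o + v + o*v) = 3 + (-o - v - o*v) = 3 - o - v - o*v)
(-5*4)*(148 + A(1, -10)) = (-5*4)*(148 + (3 - 1*1 - 1*(-10) - 1*1*(-10))) = -20*(148 + (3 - 1 + 10 + 10)) = -20*(148 + 22) = -20*170 = -3400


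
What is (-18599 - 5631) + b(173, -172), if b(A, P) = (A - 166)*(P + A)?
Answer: -24223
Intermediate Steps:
b(A, P) = (-166 + A)*(A + P)
(-18599 - 5631) + b(173, -172) = (-18599 - 5631) + (173² - 166*173 - 166*(-172) + 173*(-172)) = -24230 + (29929 - 28718 + 28552 - 29756) = -24230 + 7 = -24223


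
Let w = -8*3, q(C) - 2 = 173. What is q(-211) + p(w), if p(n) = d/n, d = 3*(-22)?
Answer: 711/4 ≈ 177.75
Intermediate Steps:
d = -66
q(C) = 175 (q(C) = 2 + 173 = 175)
w = -24
p(n) = -66/n
q(-211) + p(w) = 175 - 66/(-24) = 175 - 66*(-1/24) = 175 + 11/4 = 711/4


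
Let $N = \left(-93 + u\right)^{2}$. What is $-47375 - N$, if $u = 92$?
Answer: $-47376$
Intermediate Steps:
$N = 1$ ($N = \left(-93 + 92\right)^{2} = \left(-1\right)^{2} = 1$)
$-47375 - N = -47375 - 1 = -47376$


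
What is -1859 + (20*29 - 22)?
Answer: -1301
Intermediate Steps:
-1859 + (20*29 - 22) = -1859 + (580 - 22) = -1859 + 558 = -1301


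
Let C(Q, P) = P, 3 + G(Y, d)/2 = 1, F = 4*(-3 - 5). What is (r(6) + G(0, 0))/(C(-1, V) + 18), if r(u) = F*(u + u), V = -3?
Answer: -388/15 ≈ -25.867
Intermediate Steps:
F = -32 (F = 4*(-8) = -32)
G(Y, d) = -4 (G(Y, d) = -6 + 2*1 = -6 + 2 = -4)
r(u) = -64*u (r(u) = -32*(u + u) = -64*u)
(r(6) + G(0, 0))/(C(-1, V) + 18) = (-64*6 - 4)/(-3 + 18) = (-384 - 4)/15 = (1/15)*(-388) = -388/15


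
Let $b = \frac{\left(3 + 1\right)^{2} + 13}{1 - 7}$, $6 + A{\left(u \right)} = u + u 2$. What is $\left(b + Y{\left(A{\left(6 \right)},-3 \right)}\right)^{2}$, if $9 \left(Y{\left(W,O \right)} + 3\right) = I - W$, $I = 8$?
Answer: $\frac{22201}{324} \approx 68.522$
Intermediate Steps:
$A{\left(u \right)} = -6 + 3 u$ ($A{\left(u \right)} = -6 + \left(u + u 2\right) = -6 + \left(u + 2 u\right) = -6 + 3 u$)
$Y{\left(W,O \right)} = - \frac{19}{9} - \frac{W}{9}$ ($Y{\left(W,O \right)} = -3 + \frac{8 - W}{9} = -3 - \left(- \frac{8}{9} + \frac{W}{9}\right) = - \frac{19}{9} - \frac{W}{9}$)
$b = - \frac{29}{6}$ ($b = \frac{4^{2} + 13}{-6} = \left(16 + 13\right) \left(- \frac{1}{6}\right) = 29 \left(- \frac{1}{6}\right) = - \frac{29}{6} \approx -4.8333$)
$\left(b + Y{\left(A{\left(6 \right)},-3 \right)}\right)^{2} = \left(- \frac{29}{6} - \left(\frac{19}{9} + \frac{-6 + 3 \cdot 6}{9}\right)\right)^{2} = \left(- \frac{29}{6} - \left(\frac{19}{9} + \frac{-6 + 18}{9}\right)\right)^{2} = \left(- \frac{29}{6} - \frac{31}{9}\right)^{2} = \left(- \frac{149}{18}\right)^{2} = \frac{22201}{324}$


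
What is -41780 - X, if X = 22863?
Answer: -64643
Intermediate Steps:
-41780 - X = -41780 - 1*22863 = -41780 - 22863 = -64643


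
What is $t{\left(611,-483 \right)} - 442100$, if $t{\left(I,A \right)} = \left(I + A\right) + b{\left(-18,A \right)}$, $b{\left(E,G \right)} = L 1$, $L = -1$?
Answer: $-441973$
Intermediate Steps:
$b{\left(E,G \right)} = -1$ ($b{\left(E,G \right)} = \left(-1\right) 1 = -1$)
$t{\left(I,A \right)} = -1 + A + I$ ($t{\left(I,A \right)} = \left(I + A\right) - 1 = \left(A + I\right) - 1 = -1 + A + I$)
$t{\left(611,-483 \right)} - 442100 = \left(-1 - 483 + 611\right) - 442100 = 127 - 442100 = -441973$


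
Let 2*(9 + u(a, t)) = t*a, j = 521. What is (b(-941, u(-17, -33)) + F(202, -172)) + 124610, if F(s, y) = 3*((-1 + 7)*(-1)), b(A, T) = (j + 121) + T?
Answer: 251011/2 ≈ 1.2551e+5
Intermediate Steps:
u(a, t) = -9 + a*t/2 (u(a, t) = -9 + (t*a)/2 = -9 + (a*t)/2 = -9 + a*t/2)
b(A, T) = 642 + T (b(A, T) = (521 + 121) + T = 642 + T)
F(s, y) = -18 (F(s, y) = 3*(6*(-1)) = 3*(-6) = -18)
(b(-941, u(-17, -33)) + F(202, -172)) + 124610 = ((642 + (-9 + (1/2)*(-17)*(-33))) - 18) + 124610 = ((642 + (-9 + 561/2)) - 18) + 124610 = ((642 + 543/2) - 18) + 124610 = (1827/2 - 18) + 124610 = 1791/2 + 124610 = 251011/2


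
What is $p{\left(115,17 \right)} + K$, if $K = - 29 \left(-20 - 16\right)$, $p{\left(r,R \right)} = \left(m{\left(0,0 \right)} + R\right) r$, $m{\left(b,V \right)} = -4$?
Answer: $2539$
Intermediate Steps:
$p{\left(r,R \right)} = r \left(-4 + R\right)$ ($p{\left(r,R \right)} = \left(-4 + R\right) r = r \left(-4 + R\right)$)
$K = 1044$ ($K = \left(-29\right) \left(-36\right) = 1044$)
$p{\left(115,17 \right)} + K = 115 \left(-4 + 17\right) + 1044 = 115 \cdot 13 + 1044 = 1495 + 1044 = 2539$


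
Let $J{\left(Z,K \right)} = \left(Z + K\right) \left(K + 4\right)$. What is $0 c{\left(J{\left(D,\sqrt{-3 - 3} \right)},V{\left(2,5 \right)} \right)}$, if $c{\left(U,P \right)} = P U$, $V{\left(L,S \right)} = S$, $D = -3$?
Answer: $0$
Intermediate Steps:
$J{\left(Z,K \right)} = \left(4 + K\right) \left(K + Z\right)$ ($J{\left(Z,K \right)} = \left(K + Z\right) \left(4 + K\right) = \left(4 + K\right) \left(K + Z\right)$)
$0 c{\left(J{\left(D,\sqrt{-3 - 3} \right)},V{\left(2,5 \right)} \right)} = 0 \cdot 5 \left(\left(\sqrt{-3 - 3}\right)^{2} + 4 \sqrt{-3 - 3} + 4 \left(-3\right) + \sqrt{-3 - 3} \left(-3\right)\right) = 0 \cdot 5 \left(\left(\sqrt{-6}\right)^{2} + 4 \sqrt{-6} - 12 + \sqrt{-6} \left(-3\right)\right) = 0 \cdot 5 \left(\left(i \sqrt{6}\right)^{2} + 4 i \sqrt{6} - 12 + i \sqrt{6} \left(-3\right)\right) = 0 \cdot 5 \left(-6 + 4 i \sqrt{6} - 12 - 3 i \sqrt{6}\right) = 0 \cdot 5 \left(-18 + i \sqrt{6}\right) = 0 \left(-90 + 5 i \sqrt{6}\right) = 0$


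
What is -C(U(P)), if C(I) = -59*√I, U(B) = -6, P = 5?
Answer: 59*I*√6 ≈ 144.52*I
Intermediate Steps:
-C(U(P)) = -(-59)*√(-6) = -(-59)*I*√6 = 59*I*√6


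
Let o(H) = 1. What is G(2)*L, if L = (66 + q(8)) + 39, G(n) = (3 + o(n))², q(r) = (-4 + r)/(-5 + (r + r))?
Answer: 18544/11 ≈ 1685.8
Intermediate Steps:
q(r) = (-4 + r)/(-5 + 2*r)
G(n) = 16 (G(n) = (3 + 1)² = 4² = 16)
L = 1159/11 (L = (66 + (-4 + 8)/(-5 + 2*8)) + 39 = (66 + 4/(-5 + 16)) + 39 = (66 + 4/11) + 39 = 730/11 + 39 = 1159/11 ≈ 105.36)
G(2)*L = 16*(1159/11) = 18544/11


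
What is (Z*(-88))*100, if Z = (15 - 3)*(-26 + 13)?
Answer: 1372800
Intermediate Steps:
Z = -156 (Z = 12*(-13) = -156)
(Z*(-88))*100 = -156*(-88)*100 = 13728*100 = 1372800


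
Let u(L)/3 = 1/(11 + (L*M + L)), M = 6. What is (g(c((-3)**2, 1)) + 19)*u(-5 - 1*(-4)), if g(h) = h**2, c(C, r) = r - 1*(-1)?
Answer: 69/4 ≈ 17.250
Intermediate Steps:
c(C, r) = 1 + r (c(C, r) = r + 1 = 1 + r)
u(L) = 3/(11 + 7*L) (u(L) = 3/(11 + (L*6 + L)) = 3/(11 + (6*L + L)) = 3/(11 + 7*L))
(g(c((-3)**2, 1)) + 19)*u(-5 - 1*(-4)) = ((1 + 1)**2 + 19)*(3/(11 + 7*(-5 - 1*(-4)))) = (2**2 + 19)*(3/(11 + 7*(-5 + 4))) = (4 + 19)*(3/(11 + 7*(-1))) = 23*(3/(11 - 7)) = 23*(3/4) = 69/4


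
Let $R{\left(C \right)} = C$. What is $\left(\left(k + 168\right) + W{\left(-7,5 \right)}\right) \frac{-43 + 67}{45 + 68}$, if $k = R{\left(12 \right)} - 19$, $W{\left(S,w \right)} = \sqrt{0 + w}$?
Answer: $\frac{3864}{113} + \frac{24 \sqrt{5}}{113} \approx 34.67$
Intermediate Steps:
$W{\left(S,w \right)} = \sqrt{w}$
$k = -7$ ($k = 12 - 19 = -7$)
$\left(\left(k + 168\right) + W{\left(-7,5 \right)}\right) \frac{-43 + 67}{45 + 68} = \left(\left(-7 + 168\right) + \sqrt{5}\right) \frac{-43 + 67}{45 + 68} = \left(161 + \sqrt{5}\right) \frac{24}{113} = \frac{3864}{113} + \frac{24 \sqrt{5}}{113}$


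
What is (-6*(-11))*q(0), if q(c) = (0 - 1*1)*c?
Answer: 0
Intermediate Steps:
q(c) = -c (q(c) = (0 - 1)*c = -c)
(-6*(-11))*q(0) = (-6*(-11))*(-1*0) = 66*0 = 0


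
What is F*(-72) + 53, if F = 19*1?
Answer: -1315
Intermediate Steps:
F = 19
F*(-72) + 53 = 19*(-72) + 53 = -1368 + 53 = -1315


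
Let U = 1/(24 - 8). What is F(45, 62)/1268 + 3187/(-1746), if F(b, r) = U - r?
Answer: -33194071/17711424 ≈ -1.8742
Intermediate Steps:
U = 1/16 ≈ 0.062500
F(b, r) = 1/16 - r
F(45, 62)/1268 + 3187/(-1746) = (1/16 - 1*62)/1268 + 3187/(-1746) = (1/16 - 62)*(1/1268) + 3187*(-1/1746) = -991/16*1/1268 - 3187/1746 = -991/20288 - 3187/1746 = -33194071/17711424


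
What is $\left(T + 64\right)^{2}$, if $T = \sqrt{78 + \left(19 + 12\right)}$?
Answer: $\left(64 + \sqrt{109}\right)^{2} \approx 5541.4$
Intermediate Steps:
$T = \sqrt{109}$ ($T = \sqrt{78 + 31} = \sqrt{109} \approx 10.44$)
$\left(T + 64\right)^{2} = \left(\sqrt{109} + 64\right)^{2} = \left(64 + \sqrt{109}\right)^{2}$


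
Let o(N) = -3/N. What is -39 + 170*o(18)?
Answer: -202/3 ≈ -67.333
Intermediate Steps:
-39 + 170*o(18) = -39 + 170*(-3/18) = -39 + 170*(-3*1/18) = -39 + 170*(-⅙) = -39 - 85/3 = -202/3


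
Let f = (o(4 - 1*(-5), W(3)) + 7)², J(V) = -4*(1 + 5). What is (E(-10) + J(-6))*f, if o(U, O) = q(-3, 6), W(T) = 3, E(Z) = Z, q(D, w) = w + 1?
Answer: -6664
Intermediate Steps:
q(D, w) = 1 + w
J(V) = -24 (J(V) = -4*6 = -24)
o(U, O) = 7 (o(U, O) = 1 + 6 = 7)
f = 196 (f = (7 + 7)² = 14² = 196)
(E(-10) + J(-6))*f = (-10 - 24)*196 = -34*196 = -6664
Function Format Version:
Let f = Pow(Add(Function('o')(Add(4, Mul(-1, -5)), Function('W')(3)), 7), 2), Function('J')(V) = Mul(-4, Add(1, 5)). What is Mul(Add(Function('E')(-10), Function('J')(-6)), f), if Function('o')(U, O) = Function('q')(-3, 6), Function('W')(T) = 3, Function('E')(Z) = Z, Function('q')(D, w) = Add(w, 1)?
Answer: -6664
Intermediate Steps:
Function('q')(D, w) = Add(1, w)
Function('J')(V) = -24 (Function('J')(V) = Mul(-4, 6) = -24)
Function('o')(U, O) = 7 (Function('o')(U, O) = Add(1, 6) = 7)
f = 196 (f = Pow(Add(7, 7), 2) = Pow(14, 2) = 196)
Mul(Add(Function('E')(-10), Function('J')(-6)), f) = Mul(Add(-10, -24), 196) = Mul(-34, 196) = -6664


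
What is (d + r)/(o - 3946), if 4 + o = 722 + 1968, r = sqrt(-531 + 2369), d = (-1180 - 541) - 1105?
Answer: 157/70 - sqrt(1838)/1260 ≈ 2.2088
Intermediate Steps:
d = -2826 (d = -1721 - 1105 = -2826)
r = sqrt(1838) ≈ 42.872
o = 2686 (o = -4 + (722 + 1968) = -4 + 2690 = 2686)
(d + r)/(o - 3946) = (-2826 + sqrt(1838))/(2686 - 3946) = (-2826 + sqrt(1838))/(-1260) = (-2826 + sqrt(1838))*(-1/1260) = 157/70 - sqrt(1838)/1260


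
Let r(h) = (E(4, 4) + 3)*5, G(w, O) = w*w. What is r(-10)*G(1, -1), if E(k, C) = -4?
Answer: -5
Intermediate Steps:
G(w, O) = w²
r(h) = -5 (r(h) = (-4 + 3)*5 = -1*5 = -5)
r(-10)*G(1, -1) = -5*1² = -5*1 = -5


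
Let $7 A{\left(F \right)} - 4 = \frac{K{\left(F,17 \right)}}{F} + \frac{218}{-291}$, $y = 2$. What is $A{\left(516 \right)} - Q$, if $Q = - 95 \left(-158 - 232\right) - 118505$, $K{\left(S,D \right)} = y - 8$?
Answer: $\frac{14269530875}{175182} \approx 81456.0$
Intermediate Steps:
$K{\left(S,D \right)} = -6$ ($K{\left(S,D \right)} = 2 - 8 = -6$)
$A{\left(F \right)} = \frac{946}{2037} - \frac{6}{7 F}$ ($A{\left(F \right)} = \frac{4}{7} + \frac{- \frac{6}{F} + \frac{218}{-291}}{7} = \frac{4}{7} + \frac{- \frac{6}{F} + 218 \left(- \frac{1}{291}\right)}{7} = \frac{4}{7} + \frac{- \frac{6}{F} - \frac{218}{291}}{7} = \frac{4}{7} + \frac{- \frac{218}{291} - \frac{6}{F}}{7} = \frac{4}{7} - \left(\frac{218}{2037} + \frac{6}{7 F}\right) = \frac{946}{2037} - \frac{6}{7 F}$)
$Q = -81455$ ($Q = \left(-95\right) \left(-390\right) - 118505 = 37050 - 118505 = -81455$)
$A{\left(516 \right)} - Q = \frac{2 \left(-873 + 473 \cdot 516\right)}{2037 \cdot 516} - -81455 = \frac{2}{2037} \cdot \frac{1}{516} \left(-873 + 244068\right) + 81455 = \frac{2}{2037} \cdot \frac{1}{516} \cdot 243195 + 81455 = \frac{81065}{175182} + 81455 = \frac{14269530875}{175182}$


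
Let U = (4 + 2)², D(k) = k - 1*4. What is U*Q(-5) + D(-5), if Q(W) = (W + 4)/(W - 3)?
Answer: -9/2 ≈ -4.5000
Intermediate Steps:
D(k) = -4 + k (D(k) = k - 4 = -4 + k)
Q(W) = (4 + W)/(-3 + W)
U = 36 (U = 6² = 36)
U*Q(-5) + D(-5) = 36*((4 - 5)/(-3 - 5)) + (-4 - 5) = 36*(-1/(-8)) - 9 = 36*(-⅛*(-1)) - 9 = 36*(⅛) - 9 = 9/2 - 9 = -9/2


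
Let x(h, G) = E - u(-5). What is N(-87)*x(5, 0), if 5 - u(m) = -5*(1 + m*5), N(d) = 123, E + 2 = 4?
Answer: 14391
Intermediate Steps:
E = 2 (E = -2 + 4 = 2)
u(m) = 10 + 25*m (u(m) = 5 - (-5)*(1 + m*5) = 5 - (-5)*(1 + 5*m) = 5 - (-5 - 25*m) = 5 + (5 + 25*m) = 10 + 25*m)
x(h, G) = 117 (x(h, G) = 2 - (10 + 25*(-5)) = 2 - (10 - 125) = 2 - 1*(-115) = 2 + 115 = 117)
N(-87)*x(5, 0) = 123*117 = 14391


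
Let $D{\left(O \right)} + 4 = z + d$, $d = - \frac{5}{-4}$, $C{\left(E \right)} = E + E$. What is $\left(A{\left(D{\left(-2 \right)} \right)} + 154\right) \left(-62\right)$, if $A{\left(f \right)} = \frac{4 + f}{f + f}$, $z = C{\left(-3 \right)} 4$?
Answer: $- \frac{1024457}{107} \approx -9574.4$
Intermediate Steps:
$C{\left(E \right)} = 2 E$
$d = \frac{5}{4}$ ($d = \left(-5\right) \left(- \frac{1}{4}\right) = \frac{5}{4} \approx 1.25$)
$z = -24$ ($z = 2 \left(-3\right) 4 = \left(-6\right) 4 = -24$)
$D{\left(O \right)} = - \frac{107}{4}$ ($D{\left(O \right)} = -4 + \left(-24 + \frac{5}{4}\right) = -4 - \frac{91}{4} = - \frac{107}{4}$)
$A{\left(f \right)} = \frac{4 + f}{2 f}$
$\left(A{\left(D{\left(-2 \right)} \right)} + 154\right) \left(-62\right) = \left(\frac{4 - \frac{107}{4}}{2 \left(- \frac{107}{4}\right)} + 154\right) \left(-62\right) = \left(\frac{1}{2} \left(- \frac{4}{107}\right) \left(- \frac{91}{4}\right) + 154\right) \left(-62\right) = \left(\frac{91}{214} + 154\right) \left(-62\right) = \frac{33047}{214} \left(-62\right) = - \frac{1024457}{107}$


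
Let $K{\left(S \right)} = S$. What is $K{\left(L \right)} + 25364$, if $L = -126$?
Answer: $25238$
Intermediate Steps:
$K{\left(L \right)} + 25364 = -126 + 25364 = 25238$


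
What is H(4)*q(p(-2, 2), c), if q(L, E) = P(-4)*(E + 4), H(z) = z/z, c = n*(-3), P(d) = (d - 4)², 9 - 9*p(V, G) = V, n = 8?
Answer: -1280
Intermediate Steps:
p(V, G) = 1 - V/9
P(d) = (-4 + d)²
c = -24 (c = 8*(-3) = -24)
H(z) = 1
q(L, E) = 256 + 64*E (q(L, E) = (-4 - 4)²*(E + 4) = (-8)²*(4 + E) = 64*(4 + E) = 256 + 64*E)
H(4)*q(p(-2, 2), c) = 1*(256 + 64*(-24)) = 1*(256 - 1536) = 1*(-1280) = -1280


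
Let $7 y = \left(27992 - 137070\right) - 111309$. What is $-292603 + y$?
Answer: $- \frac{2268608}{7} \approx -3.2409 \cdot 10^{5}$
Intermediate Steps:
$y = - \frac{220387}{7}$ ($y = \frac{\left(27992 - 137070\right) - 111309}{7} = \frac{-109078 - 111309}{7} = \frac{1}{7} \left(-220387\right) = - \frac{220387}{7} \approx -31484.0$)
$-292603 + y = -292603 - \frac{220387}{7} = - \frac{2268608}{7}$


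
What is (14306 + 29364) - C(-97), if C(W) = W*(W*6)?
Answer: -12784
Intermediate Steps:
C(W) = 6*W² (C(W) = W*(6*W) = 6*W²)
(14306 + 29364) - C(-97) = (14306 + 29364) - 6*(-97)² = 43670 - 6*9409 = 43670 - 1*56454 = 43670 - 56454 = -12784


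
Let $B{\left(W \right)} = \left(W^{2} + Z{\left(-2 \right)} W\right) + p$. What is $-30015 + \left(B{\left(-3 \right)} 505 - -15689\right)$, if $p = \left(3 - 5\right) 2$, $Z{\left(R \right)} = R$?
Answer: $-8771$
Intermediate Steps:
$p = -4$ ($p = \left(-2\right) 2 = -4$)
$B{\left(W \right)} = -4 + W^{2} - 2 W$ ($B{\left(W \right)} = \left(W^{2} - 2 W\right) - 4 = -4 + W^{2} - 2 W$)
$-30015 + \left(B{\left(-3 \right)} 505 - -15689\right) = -30015 + \left(\left(-4 + \left(-3\right)^{2} - -6\right) 505 - -15689\right) = -30015 + \left(\left(-4 + 9 + 6\right) 505 + 15689\right) = -30015 + \left(11 \cdot 505 + 15689\right) = -30015 + \left(5555 + 15689\right) = -30015 + 21244 = -8771$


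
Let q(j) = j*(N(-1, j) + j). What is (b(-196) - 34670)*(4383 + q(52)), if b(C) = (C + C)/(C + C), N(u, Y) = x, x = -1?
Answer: -243896415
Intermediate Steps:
N(u, Y) = -1
q(j) = j*(-1 + j)
b(C) = 1 (b(C) = (2*C)/((2*C)) = (2*C)*(1/(2*C)) = 1)
(b(-196) - 34670)*(4383 + q(52)) = (1 - 34670)*(4383 + 52*(-1 + 52)) = -34669*(4383 + 52*51) = -34669*(4383 + 2652) = -34669*7035 = -243896415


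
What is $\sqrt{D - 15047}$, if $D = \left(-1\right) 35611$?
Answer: $i \sqrt{50658} \approx 225.07 i$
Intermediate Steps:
$D = -35611$
$\sqrt{D - 15047} = \sqrt{-35611 - 15047} = \sqrt{-50658} = i \sqrt{50658}$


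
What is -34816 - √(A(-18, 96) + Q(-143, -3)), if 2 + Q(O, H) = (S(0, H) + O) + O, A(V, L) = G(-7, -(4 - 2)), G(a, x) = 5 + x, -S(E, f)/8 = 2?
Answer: -34816 - I*√301 ≈ -34816.0 - 17.349*I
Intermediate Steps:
S(E, f) = -16 (S(E, f) = -8*2 = -16)
A(V, L) = 3 (A(V, L) = 5 - (4 - 2) = 5 - 1*2 = 5 - 2 = 3)
Q(O, H) = -18 + 2*O (Q(O, H) = -2 + ((-16 + O) + O) = -2 + (-16 + 2*O) = -18 + 2*O)
-34816 - √(A(-18, 96) + Q(-143, -3)) = -34816 - √(3 + (-18 + 2*(-143))) = -34816 - √(3 + (-18 - 286)) = -34816 - √(3 - 304) = -34816 - √(-301) = -34816 - I*√301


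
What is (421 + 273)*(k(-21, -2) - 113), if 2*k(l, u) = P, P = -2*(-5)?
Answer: -74952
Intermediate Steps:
P = 10
k(l, u) = 5 (k(l, u) = (½)*10 = 5)
(421 + 273)*(k(-21, -2) - 113) = (421 + 273)*(5 - 113) = 694*(-108) = -74952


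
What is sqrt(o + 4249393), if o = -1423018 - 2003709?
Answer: sqrt(822666) ≈ 907.01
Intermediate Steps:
o = -3426727
sqrt(o + 4249393) = sqrt(-3426727 + 4249393) = sqrt(822666)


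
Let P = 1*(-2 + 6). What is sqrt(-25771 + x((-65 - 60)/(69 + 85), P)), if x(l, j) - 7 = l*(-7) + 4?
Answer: 9*I*sqrt(153890)/22 ≈ 160.48*I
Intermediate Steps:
P = 4 (P = 1*4 = 4)
x(l, j) = 11 - 7*l (x(l, j) = 7 + (l*(-7) + 4) = 7 + (-7*l + 4) = 7 + (4 - 7*l) = 11 - 7*l)
sqrt(-25771 + x((-65 - 60)/(69 + 85), P)) = sqrt(-25771 + (11 - 7*(-65 - 60)/(69 + 85))) = sqrt(-25771 + (11 - (-875)/154)) = sqrt(-25771 + (11 - 7*(-125/154))) = sqrt(-25771 + (11 + 125/22)) = sqrt(-25771 + 367/22) = sqrt(-566595/22) = 9*I*sqrt(153890)/22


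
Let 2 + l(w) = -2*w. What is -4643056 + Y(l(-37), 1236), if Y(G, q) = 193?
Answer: -4642863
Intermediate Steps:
l(w) = -2 - 2*w
-4643056 + Y(l(-37), 1236) = -4643056 + 193 = -4642863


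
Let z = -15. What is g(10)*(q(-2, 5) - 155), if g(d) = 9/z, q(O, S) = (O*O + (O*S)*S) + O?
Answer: 609/5 ≈ 121.80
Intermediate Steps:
q(O, S) = O + O² + O*S² (q(O, S) = (O² + O*S²) + O = O + O² + O*S²)
g(d) = -⅗ (g(d) = 9/(-15) = 9*(-1/15) = -⅗)
g(10)*(q(-2, 5) - 155) = -3*(-2*(1 - 2 + 5²) - 155)/5 = -3*(-2*(1 - 2 + 25) - 155)/5 = -3*(-2*24 - 155)/5 = -3*(-48 - 155)/5 = -⅗*(-203) = 609/5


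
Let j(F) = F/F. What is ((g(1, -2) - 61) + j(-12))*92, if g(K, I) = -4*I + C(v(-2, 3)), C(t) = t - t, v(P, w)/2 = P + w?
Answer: -4784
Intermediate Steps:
v(P, w) = 2*P + 2*w (v(P, w) = 2*(P + w) = 2*P + 2*w)
C(t) = 0
j(F) = 1
g(K, I) = -4*I (g(K, I) = -4*I + 0 = -4*I)
((g(1, -2) - 61) + j(-12))*92 = ((-4*(-2) - 61) + 1)*92 = ((8 - 61) + 1)*92 = (-53 + 1)*92 = -52*92 = -4784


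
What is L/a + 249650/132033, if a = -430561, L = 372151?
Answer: 58353340667/56848260513 ≈ 1.0265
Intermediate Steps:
L/a + 249650/132033 = 372151/(-430561) + 249650/132033 = 372151*(-1/430561) + 249650*(1/132033) = -372151/430561 + 249650/132033 = 58353340667/56848260513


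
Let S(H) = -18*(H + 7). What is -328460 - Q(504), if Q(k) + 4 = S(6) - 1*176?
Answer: -328046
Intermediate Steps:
S(H) = -126 - 18*H (S(H) = -18*(7 + H) = -126 - 18*H)
Q(k) = -414 (Q(k) = -4 + ((-126 - 18*6) - 1*176) = -4 + ((-126 - 108) - 176) = -4 + (-234 - 176) = -4 - 410 = -414)
-328460 - Q(504) = -328460 - 1*(-414) = -328460 + 414 = -328046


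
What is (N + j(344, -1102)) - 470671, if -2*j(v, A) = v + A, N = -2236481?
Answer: -2706773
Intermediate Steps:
j(v, A) = -A/2 - v/2 (j(v, A) = -(v + A)/2 = -(A + v)/2 = -A/2 - v/2)
(N + j(344, -1102)) - 470671 = (-2236481 + (-½*(-1102) - ½*344)) - 470671 = (-2236481 + (551 - 172)) - 470671 = (-2236481 + 379) - 470671 = -2236102 - 470671 = -2706773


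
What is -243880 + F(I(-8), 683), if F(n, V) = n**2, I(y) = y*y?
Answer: -239784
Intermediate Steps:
I(y) = y**2
-243880 + F(I(-8), 683) = -243880 + ((-8)**2)**2 = -243880 + 64**2 = -243880 + 4096 = -239784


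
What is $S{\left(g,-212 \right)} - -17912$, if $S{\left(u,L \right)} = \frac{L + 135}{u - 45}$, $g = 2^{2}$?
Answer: $\frac{734469}{41} \approx 17914.0$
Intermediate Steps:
$g = 4$
$S{\left(u,L \right)} = \frac{135 + L}{-45 + u}$
$S{\left(g,-212 \right)} - -17912 = \frac{135 - 212}{-45 + 4} - -17912 = \frac{1}{-41} \left(-77\right) + 17912 = \left(- \frac{1}{41}\right) \left(-77\right) + 17912 = \frac{77}{41} + 17912 = \frac{734469}{41}$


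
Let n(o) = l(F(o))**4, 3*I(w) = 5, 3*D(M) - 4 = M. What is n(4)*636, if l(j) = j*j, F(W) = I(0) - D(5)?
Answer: 13893632/2187 ≈ 6352.8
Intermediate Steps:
D(M) = 4/3 + M/3
I(w) = 5/3 (I(w) = (1/3)*5 = 5/3)
F(W) = -4/3 (F(W) = 5/3 - (4/3 + (1/3)*5) = 5/3 - (4/3 + 5/3) = 5/3 - 1*3 = 5/3 - 3 = -4/3)
l(j) = j**2
n(o) = 65536/6561 (n(o) = ((-4/3)**2)**4 = (16/9)**4 = 65536/6561)
n(4)*636 = (65536/6561)*636 = 13893632/2187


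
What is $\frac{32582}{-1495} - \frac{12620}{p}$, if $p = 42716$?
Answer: $- \frac{352659903}{15965105} \approx -22.089$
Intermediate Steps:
$\frac{32582}{-1495} - \frac{12620}{p} = \frac{32582}{-1495} - \frac{12620}{42716} = 32582 \left(- \frac{1}{1495}\right) - \frac{3155}{10679} = - \frac{32582}{1495} - \frac{3155}{10679} = - \frac{352659903}{15965105}$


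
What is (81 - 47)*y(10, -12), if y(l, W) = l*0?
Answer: 0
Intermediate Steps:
y(l, W) = 0
(81 - 47)*y(10, -12) = (81 - 47)*0 = 34*0 = 0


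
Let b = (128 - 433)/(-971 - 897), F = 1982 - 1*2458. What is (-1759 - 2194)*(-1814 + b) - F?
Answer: 13394629559/1868 ≈ 7.1706e+6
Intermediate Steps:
F = -476 (F = 1982 - 2458 = -476)
b = 305/1868 (b = -305/(-1868) = -305*(-1/1868) = 305/1868 ≈ 0.16328)
(-1759 - 2194)*(-1814 + b) - F = (-1759 - 2194)*(-1814 + 305/1868) - 1*(-476) = -3953*(-3388247/1868) + 476 = 13393740391/1868 + 476 = 13394629559/1868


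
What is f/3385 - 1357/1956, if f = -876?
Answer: -6306901/6621060 ≈ -0.95255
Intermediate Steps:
f/3385 - 1357/1956 = -876/3385 - 1357/1956 = -6306901/6621060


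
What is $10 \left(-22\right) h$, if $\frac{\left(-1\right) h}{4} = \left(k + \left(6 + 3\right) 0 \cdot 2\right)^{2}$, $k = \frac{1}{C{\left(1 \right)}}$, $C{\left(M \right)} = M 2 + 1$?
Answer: $\frac{880}{9} \approx 97.778$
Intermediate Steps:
$C{\left(M \right)} = 1 + 2 M$ ($C{\left(M \right)} = 2 M + 1 = 1 + 2 M$)
$k = \frac{1}{3}$ ($k = \frac{1}{1 + 2 \cdot 1} = \frac{1}{1 + 2} = \frac{1}{3} \approx 0.33333$)
$h = - \frac{4}{9}$ ($h = - 4 \left(\frac{1}{3} + \left(6 + 3\right) 0 \cdot 2\right)^{2} = - 4 \left(\frac{1}{3} + 9 \cdot 0 \cdot 2\right)^{2} = - 4 \left(\frac{1}{3} + 0 \cdot 2\right)^{2} = - 4 \left(\frac{1}{3} + 0\right)^{2} = - \frac{4}{9} \approx -0.44444$)
$10 \left(-22\right) h = 10 \left(-22\right) \left(- \frac{4}{9}\right) = \left(-220\right) \left(- \frac{4}{9}\right) = \frac{880}{9}$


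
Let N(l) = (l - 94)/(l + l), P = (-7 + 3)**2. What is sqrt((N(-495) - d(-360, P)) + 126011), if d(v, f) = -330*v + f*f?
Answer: sqrt(757464290)/330 ≈ 83.400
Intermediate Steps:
P = 16 (P = (-4)**2 = 16)
d(v, f) = f**2 - 330*v (d(v, f) = -330*v + f**2 = f**2 - 330*v)
N(l) = (-94 + l)/(2*l) (N(l) = (-94 + l)/((2*l)) = (-94 + l)*(1/(2*l)) = (-94 + l)/(2*l))
sqrt((N(-495) - d(-360, P)) + 126011) = sqrt(((1/2)*(-94 - 495)/(-495) - (16**2 - 330*(-360))) + 126011) = sqrt(((1/2)*(-1/495)*(-589) - (256 + 118800)) + 126011) = sqrt((589/990 - 1*119056) + 126011) = sqrt((589/990 - 119056) + 126011) = sqrt(-117864851/990 + 126011) = sqrt(6886039/990) = sqrt(757464290)/330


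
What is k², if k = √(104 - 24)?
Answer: 80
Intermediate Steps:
k = 4*√5 (k = √80 = 4*√5 ≈ 8.9443)
k² = (4*√5)² = 80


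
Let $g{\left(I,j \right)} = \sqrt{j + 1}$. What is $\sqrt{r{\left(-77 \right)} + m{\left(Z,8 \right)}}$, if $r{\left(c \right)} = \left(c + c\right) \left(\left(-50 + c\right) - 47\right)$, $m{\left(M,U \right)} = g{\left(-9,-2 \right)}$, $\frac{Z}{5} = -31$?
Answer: $\sqrt{26796 + i} \approx 163.69 + 0.003 i$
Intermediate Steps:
$Z = -155$ ($Z = 5 \left(-31\right) = -155$)
$g{\left(I,j \right)} = \sqrt{1 + j}$
$m{\left(M,U \right)} = i$ ($m{\left(M,U \right)} = \sqrt{1 - 2} = \sqrt{-1} = i$)
$r{\left(c \right)} = 2 c \left(-97 + c\right)$
$\sqrt{r{\left(-77 \right)} + m{\left(Z,8 \right)}} = \sqrt{2 \left(-77\right) \left(-97 - 77\right) + i} = \sqrt{2 \left(-77\right) \left(-174\right) + i} = \sqrt{26796 + i}$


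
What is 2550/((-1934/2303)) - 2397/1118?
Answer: -3285129249/1081106 ≈ -3038.7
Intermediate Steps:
2550/((-1934/2303)) - 2397/1118 = 2550/((-1934*1/2303)) - 2397*1/1118 = 2550/(-1934/2303) - 2397/1118 = 2550*(-2303/1934) - 2397/1118 = -2936325/967 - 2397/1118 = -3285129249/1081106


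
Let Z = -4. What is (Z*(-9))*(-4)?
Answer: -144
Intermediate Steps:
(Z*(-9))*(-4) = -4*(-9)*(-4) = 36*(-4) = -144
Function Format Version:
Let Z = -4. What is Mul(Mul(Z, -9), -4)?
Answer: -144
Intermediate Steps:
Mul(Mul(Z, -9), -4) = Mul(Mul(-4, -9), -4) = Mul(36, -4) = -144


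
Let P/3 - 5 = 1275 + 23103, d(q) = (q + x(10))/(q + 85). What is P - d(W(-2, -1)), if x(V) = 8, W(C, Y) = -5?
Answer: 5851917/80 ≈ 73149.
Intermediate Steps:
d(q) = (8 + q)/(85 + q) (d(q) = (q + 8)/(q + 85) = (8 + q)/(85 + q))
P = 73149 (P = 15 + 3*(1275 + 23103) = 15 + 3*24378 = 15 + 73134 = 73149)
P - d(W(-2, -1)) = 73149 - (8 - 5)/(85 - 5) = 73149 - 3/80 = 5851917/80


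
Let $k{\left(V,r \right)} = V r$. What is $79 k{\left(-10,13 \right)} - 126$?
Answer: $-10396$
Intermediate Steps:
$79 k{\left(-10,13 \right)} - 126 = 79 \left(\left(-10\right) 13\right) - 126 = 79 \left(-130\right) - 126 = -10270 - 126 = -10396$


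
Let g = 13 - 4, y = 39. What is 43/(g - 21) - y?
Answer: -511/12 ≈ -42.583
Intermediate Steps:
g = 9
43/(g - 21) - y = 43/(9 - 21) - 1*39 = 43/(-12) - 39 = 43*(-1/12) - 39 = -43/12 - 39 = -511/12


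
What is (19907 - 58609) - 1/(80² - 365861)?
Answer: -13911859621/359461 ≈ -38702.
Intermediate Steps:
(19907 - 58609) - 1/(80² - 365861) = -38702 - 1/(6400 - 365861) = -38702 - 1/(-359461) = -38702 - 1*(-1/359461) = -38702 + 1/359461 = -13911859621/359461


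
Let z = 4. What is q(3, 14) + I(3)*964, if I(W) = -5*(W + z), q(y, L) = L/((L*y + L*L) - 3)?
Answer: -7928886/235 ≈ -33740.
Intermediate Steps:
q(y, L) = L/(-3 + L² + L*y) (q(y, L) = L/((L*y + L²) - 3) = L/((L² + L*y) - 3) = L/(-3 + L² + L*y))
I(W) = -20 - 5*W (I(W) = -5*(W + 4) = -5*(4 + W) = -20 - 5*W)
q(3, 14) + I(3)*964 = 14/(-3 + 14² + 14*3) + (-20 - 5*3)*964 = 14/(-3 + 196 + 42) + (-20 - 15)*964 = 14/235 - 35*964 = 14*(1/235) - 33740 = 14/235 - 33740 = -7928886/235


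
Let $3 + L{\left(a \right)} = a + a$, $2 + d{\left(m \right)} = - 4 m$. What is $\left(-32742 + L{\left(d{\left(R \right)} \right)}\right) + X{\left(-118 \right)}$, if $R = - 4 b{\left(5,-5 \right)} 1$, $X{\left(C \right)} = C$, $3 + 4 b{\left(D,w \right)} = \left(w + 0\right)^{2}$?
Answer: $-32691$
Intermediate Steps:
$b{\left(D,w \right)} = - \frac{3}{4} + \frac{w^{2}}{4}$ ($b{\left(D,w \right)} = - \frac{3}{4} + \frac{\left(w + 0\right)^{2}}{4} = - \frac{3}{4} + \frac{w^{2}}{4}$)
$R = -22$ ($R = - 4 \left(- \frac{3}{4} + \frac{\left(-5\right)^{2}}{4}\right) 1 = - 4 \left(- \frac{3}{4} + \frac{1}{4} \cdot 25\right) 1 = - 4 \left(- \frac{3}{4} + \frac{25}{4}\right) 1 = \left(-4\right) \frac{11}{2} \cdot 1 = \left(-22\right) 1 = -22$)
$d{\left(m \right)} = -2 - 4 m$
$L{\left(a \right)} = -3 + 2 a$ ($L{\left(a \right)} = -3 + \left(a + a\right) = -3 + 2 a$)
$\left(-32742 + L{\left(d{\left(R \right)} \right)}\right) + X{\left(-118 \right)} = \left(-32742 - \left(3 - 2 \left(-2 - -88\right)\right)\right) - 118 = \left(-32742 - \left(3 - 2 \left(-2 + 88\right)\right)\right) - 118 = \left(-32742 + \left(-3 + 2 \cdot 86\right)\right) - 118 = \left(-32742 + \left(-3 + 172\right)\right) - 118 = \left(-32742 + 169\right) - 118 = -32573 - 118 = -32691$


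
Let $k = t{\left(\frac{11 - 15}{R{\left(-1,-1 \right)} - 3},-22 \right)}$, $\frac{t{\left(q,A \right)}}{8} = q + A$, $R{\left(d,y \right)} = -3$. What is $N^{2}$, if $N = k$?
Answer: $\frac{262144}{9} \approx 29127.0$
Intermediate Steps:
$t{\left(q,A \right)} = 8 A + 8 q$ ($t{\left(q,A \right)} = 8 \left(q + A\right) = 8 \left(A + q\right) = 8 A + 8 q$)
$k = - \frac{512}{3}$ ($k = 8 \left(-22\right) + 8 \frac{11 - 15}{-3 - 3} = -176 + 8 \left(- \frac{4}{-6}\right) = -176 + 8 \left(\left(-4\right) \left(- \frac{1}{6}\right)\right) = -176 + 8 \cdot \frac{2}{3} = -176 + \frac{16}{3} = - \frac{512}{3} \approx -170.67$)
$N = - \frac{512}{3} \approx -170.67$
$N^{2} = \left(- \frac{512}{3}\right)^{2} = \frac{262144}{9}$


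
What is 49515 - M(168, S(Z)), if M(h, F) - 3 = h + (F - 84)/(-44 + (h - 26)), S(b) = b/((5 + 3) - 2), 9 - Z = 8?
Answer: 29014775/588 ≈ 49345.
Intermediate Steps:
Z = 1 (Z = 9 - 1*8 = 9 - 8 = 1)
S(b) = b/6 (S(b) = b/(8 - 2) = b/6)
M(h, F) = 3 + h + (-84 + F)/(-70 + h) (M(h, F) = 3 + (h + (F - 84)/(-44 + (h - 26))) = 3 + (h + (-84 + F)/(-44 + (-26 + h))) = 3 + (h + (-84 + F)/(-70 + h)) = 3 + h + (-84 + F)/(-70 + h))
49515 - M(168, S(Z)) = 49515 - (-294 + (⅙)*1 + 168² - 67*168)/(-70 + 168) = 49515 - (-294 + ⅙ + 28224 - 11256)/98 = 49515 - 100045/(98*6) = 49515 - 1*100045/588 = 49515 - 100045/588 = 29014775/588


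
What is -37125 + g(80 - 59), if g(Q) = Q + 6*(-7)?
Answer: -37146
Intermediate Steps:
g(Q) = -42 + Q (g(Q) = Q - 42 = -42 + Q)
-37125 + g(80 - 59) = -37125 + (-42 + (80 - 59)) = -37125 + (-42 + 21) = -37125 - 21 = -37146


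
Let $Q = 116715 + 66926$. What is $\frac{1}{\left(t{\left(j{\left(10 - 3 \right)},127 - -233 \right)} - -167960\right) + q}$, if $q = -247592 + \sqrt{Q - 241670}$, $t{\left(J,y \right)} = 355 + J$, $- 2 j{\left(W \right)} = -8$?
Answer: $- \frac{79273}{6284266558} - \frac{29 i \sqrt{69}}{6284266558} \approx -1.2615 \cdot 10^{-5} - 3.8333 \cdot 10^{-8} i$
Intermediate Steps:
$Q = 183641$
$j{\left(W \right)} = 4$ ($j{\left(W \right)} = \left(- \frac{1}{2}\right) \left(-8\right) = 4$)
$q = -247592 + 29 i \sqrt{69}$ ($q = -247592 + \sqrt{183641 - 241670} = -247592 + \sqrt{-58029} = -247592 + 29 i \sqrt{69} \approx -2.4759 \cdot 10^{5} + 240.89 i$)
$\frac{1}{\left(t{\left(j{\left(10 - 3 \right)},127 - -233 \right)} - -167960\right) + q} = \frac{1}{\left(\left(355 + 4\right) - -167960\right) - \left(247592 - 29 i \sqrt{69}\right)} = \frac{1}{\left(359 + 167960\right) - \left(247592 - 29 i \sqrt{69}\right)} = \frac{1}{168319 - \left(247592 - 29 i \sqrt{69}\right)} = \frac{1}{-79273 + 29 i \sqrt{69}}$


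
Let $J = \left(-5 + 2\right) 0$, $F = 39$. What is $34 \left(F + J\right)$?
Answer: $1326$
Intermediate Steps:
$J = 0$ ($J = \left(-3\right) 0 = 0$)
$34 \left(F + J\right) = 34 \left(39 + 0\right) = 34 \cdot 39 = 1326$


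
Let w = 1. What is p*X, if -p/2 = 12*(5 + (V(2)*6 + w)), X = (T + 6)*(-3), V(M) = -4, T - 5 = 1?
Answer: -15552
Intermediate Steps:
T = 6 (T = 5 + 1 = 6)
X = -36 (X = (6 + 6)*(-3) = 12*(-3) = -36)
p = 432 (p = -24*(5 + (-4*6 + 1)) = -24*(5 + (-24 + 1)) = -24*(5 - 23) = -24*(-18) = -2*(-216) = 432)
p*X = 432*(-36) = -15552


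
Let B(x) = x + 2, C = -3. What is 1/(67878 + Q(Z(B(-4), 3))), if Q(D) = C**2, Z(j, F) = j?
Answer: 1/67887 ≈ 1.4730e-5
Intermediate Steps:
B(x) = 2 + x
Q(D) = 9 (Q(D) = (-3)**2 = 9)
1/(67878 + Q(Z(B(-4), 3))) = 1/(67878 + 9) = 1/67887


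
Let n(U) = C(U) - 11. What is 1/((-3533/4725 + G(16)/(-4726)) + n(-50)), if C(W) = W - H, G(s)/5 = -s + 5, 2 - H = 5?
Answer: -22330350/1311597383 ≈ -0.017025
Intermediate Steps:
H = -3 (H = 2 - 1*5 = 2 - 5 = -3)
G(s) = 25 - 5*s (G(s) = 5*(-s + 5) = 5*(5 - s) = 25 - 5*s)
C(W) = 3 + W (C(W) = W - 1*(-3) = W + 3 = 3 + W)
n(U) = -8 + U (n(U) = (3 + U) - 11 = -8 + U)
1/((-3533/4725 + G(16)/(-4726)) + n(-50)) = 1/((-3533/4725 + (25 - 5*16)/(-4726)) + (-8 - 50)) = 1/((-3533*1/4725 + (25 - 80)*(-1/4726)) - 58) = 1/((-3533/4725 - 55*(-1/4726)) - 58) = 1/((-3533/4725 + 55/4726) - 58) = 1/(-16437083/22330350 - 58) = 1/(-1311597383/22330350) = -22330350/1311597383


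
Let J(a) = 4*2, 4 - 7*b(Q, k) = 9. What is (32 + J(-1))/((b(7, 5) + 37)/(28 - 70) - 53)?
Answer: -2940/3959 ≈ -0.74261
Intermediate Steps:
b(Q, k) = -5/7 (b(Q, k) = 4/7 - ⅐*9 = 4/7 - 9/7 = -5/7)
J(a) = 8
(32 + J(-1))/((b(7, 5) + 37)/(28 - 70) - 53) = (32 + 8)/((-5/7 + 37)/(28 - 70) - 53) = 40/((254/7)/(-42) - 53) = 40/((254/7)*(-1/42) - 53) = 40/(-127/147 - 53) = 40/(-7918/147) = -147/7918*40 = -2940/3959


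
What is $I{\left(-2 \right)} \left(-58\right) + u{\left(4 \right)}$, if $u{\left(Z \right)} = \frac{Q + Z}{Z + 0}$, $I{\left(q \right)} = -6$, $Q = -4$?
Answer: $348$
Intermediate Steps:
$u{\left(Z \right)} = \frac{-4 + Z}{Z}$ ($u{\left(Z \right)} = \frac{-4 + Z}{Z + 0} = \frac{-4 + Z}{Z}$)
$I{\left(-2 \right)} \left(-58\right) + u{\left(4 \right)} = \left(-6\right) \left(-58\right) + \frac{-4 + 4}{4} = 348 + \frac{1}{4} \cdot 0 = 348 + 0 = 348$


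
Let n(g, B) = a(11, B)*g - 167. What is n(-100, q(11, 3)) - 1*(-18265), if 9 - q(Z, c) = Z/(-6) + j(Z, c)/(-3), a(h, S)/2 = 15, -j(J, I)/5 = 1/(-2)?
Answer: 15098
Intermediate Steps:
j(J, I) = 5/2 (j(J, I) = -5/(-2) = -5*(-1/2) = 5/2)
a(h, S) = 30 (a(h, S) = 2*15 = 30)
q(Z, c) = 59/6 + Z/6 (q(Z, c) = 9 - (Z/(-6) + (5/2)/(-3)) = 9 - (Z*(-1/6) + (5/2)*(-1/3)) = 9 - (-Z/6 - 5/6) = 9 - (-5/6 - Z/6) = 9 + (5/6 + Z/6) = 59/6 + Z/6)
n(g, B) = -167 + 30*g (n(g, B) = 30*g - 167 = -167 + 30*g)
n(-100, q(11, 3)) - 1*(-18265) = (-167 + 30*(-100)) - 1*(-18265) = (-167 - 3000) + 18265 = -3167 + 18265 = 15098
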